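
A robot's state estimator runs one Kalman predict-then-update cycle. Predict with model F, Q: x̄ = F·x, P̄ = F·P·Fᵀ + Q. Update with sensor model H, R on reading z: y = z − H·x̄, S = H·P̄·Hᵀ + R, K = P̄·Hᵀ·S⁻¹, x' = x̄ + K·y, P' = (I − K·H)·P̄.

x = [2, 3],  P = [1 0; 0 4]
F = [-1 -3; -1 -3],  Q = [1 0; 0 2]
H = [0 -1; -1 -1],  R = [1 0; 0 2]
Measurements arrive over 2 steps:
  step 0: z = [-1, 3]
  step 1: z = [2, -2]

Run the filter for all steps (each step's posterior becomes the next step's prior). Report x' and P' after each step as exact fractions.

step 0: x̄ = F·x = [-11, -11]
step 0: P̄ = F·P·Fᵀ + Q = [38 37; 37 39]
step 0: y = z − H·x̄ = [-12, -19]
step 0: S = H·P̄·Hᵀ + R = [40 76; 76 153]
step 0: K = P̄·Hᵀ·S⁻¹ = [39/344 -47/86; -191/344 -19/86]
step 0: x' = x̄ + K·y = [-85/43, -6/43]
step 0: P' = (I − K·H)·P̄ = [415/344 -39/344; -39/344 191/344]
step 1: x̄ = F·x = [103/43, 103/43]
step 1: P̄ = F·P·Fᵀ + Q = [561/86 475/86; 475/86 647/86]
step 1: y = z − H·x̄ = [189/43, 120/43]
step 1: S = H·P̄·Hᵀ + R = [733/86 561/43; 561/43 1165/43]
step 1: K = P̄·Hᵀ·S⁻¹ = [647/5221 -2633/5221; -2891/5221 -1122/5221]
step 1: x' = x̄ + K·y = [8002/5221, -3332/5221]
step 1: P' = (I − K·H)·P̄ = [5913/5221 -647/5221; -647/5221 2891/5221]

step 0: x' = [-85/43, -6/43], P' = [415/344 -39/344; -39/344 191/344]
step 1: x' = [8002/5221, -3332/5221], P' = [5913/5221 -647/5221; -647/5221 2891/5221]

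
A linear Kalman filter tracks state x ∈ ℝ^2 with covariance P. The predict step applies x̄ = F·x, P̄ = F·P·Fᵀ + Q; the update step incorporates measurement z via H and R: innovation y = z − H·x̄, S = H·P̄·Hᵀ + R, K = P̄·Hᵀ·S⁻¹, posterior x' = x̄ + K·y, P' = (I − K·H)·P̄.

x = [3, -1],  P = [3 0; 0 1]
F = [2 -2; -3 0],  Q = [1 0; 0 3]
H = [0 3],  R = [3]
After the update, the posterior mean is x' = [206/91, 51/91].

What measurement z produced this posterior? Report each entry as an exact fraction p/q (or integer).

x̄ = F·x = [8, -9]
P̄ = F·P·Fᵀ + Q = [17 -18; -18 30]
S = H·P̄·Hᵀ + R = [273]
K = P̄·Hᵀ·S⁻¹ = [-18/91; 30/91]
x' − x̄ = [-522/91, 870/91] = K·y
y = (KᵀK)⁻¹·Kᵀ·(x' − x̄) = [29]
z = y + H·x̄ = [29] + [-27] = [2]

z = [2]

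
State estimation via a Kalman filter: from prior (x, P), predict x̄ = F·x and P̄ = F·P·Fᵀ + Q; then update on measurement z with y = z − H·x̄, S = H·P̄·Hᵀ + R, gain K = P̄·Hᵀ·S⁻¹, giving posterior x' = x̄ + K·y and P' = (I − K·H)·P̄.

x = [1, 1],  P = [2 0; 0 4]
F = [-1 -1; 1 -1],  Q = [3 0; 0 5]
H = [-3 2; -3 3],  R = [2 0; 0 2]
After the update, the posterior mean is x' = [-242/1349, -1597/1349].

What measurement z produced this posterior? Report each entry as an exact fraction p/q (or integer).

x̄ = F·x = [-2, 0]
P̄ = F·P·Fᵀ + Q = [9 2; 2 11]
S = H·P̄·Hᵀ + R = [103 117; 117 146]
K = P̄·Hᵀ·S⁻¹ = [-901/1349 528/1349; -823/1349 909/1349]
x' − x̄ = [2456/1349, -1597/1349] = K·y
y = (KᵀK)⁻¹·Kᵀ·(x' − x̄) = [-8, -9]
z = y + H·x̄ = [-8, -9] + [6, 6] = [-2, -3]

z = [-2, -3]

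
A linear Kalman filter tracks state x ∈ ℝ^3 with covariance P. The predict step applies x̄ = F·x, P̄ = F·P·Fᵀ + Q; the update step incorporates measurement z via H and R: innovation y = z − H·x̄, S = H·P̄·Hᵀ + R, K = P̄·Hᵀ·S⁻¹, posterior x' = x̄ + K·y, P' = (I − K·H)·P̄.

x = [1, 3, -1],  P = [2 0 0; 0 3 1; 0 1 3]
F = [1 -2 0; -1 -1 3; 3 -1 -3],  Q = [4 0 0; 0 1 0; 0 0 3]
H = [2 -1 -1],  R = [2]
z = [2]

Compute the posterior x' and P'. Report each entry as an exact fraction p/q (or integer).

x̄ = F·x = [-5, -7, 3]
P̄ = F·P·Fᵀ + Q = [18 -2 18; -2 27 -30; 18 -30 57]
y = z − H·x̄ = [8]
S = H·P̄·Hᵀ + R = [34]
K = P̄·Hᵀ·S⁻¹ = [10/17; -1/34; 9/34]
x' = x̄ + K·y = [-5/17, -123/17, 87/17]
P' = (I − K·H)·P̄ = [106/17 -24/17 216/17; -24/17 917/34 -1011/34; 216/17 -1011/34 1857/34]

x' = [-5/17, -123/17, 87/17]
P' = [106/17 -24/17 216/17; -24/17 917/34 -1011/34; 216/17 -1011/34 1857/34]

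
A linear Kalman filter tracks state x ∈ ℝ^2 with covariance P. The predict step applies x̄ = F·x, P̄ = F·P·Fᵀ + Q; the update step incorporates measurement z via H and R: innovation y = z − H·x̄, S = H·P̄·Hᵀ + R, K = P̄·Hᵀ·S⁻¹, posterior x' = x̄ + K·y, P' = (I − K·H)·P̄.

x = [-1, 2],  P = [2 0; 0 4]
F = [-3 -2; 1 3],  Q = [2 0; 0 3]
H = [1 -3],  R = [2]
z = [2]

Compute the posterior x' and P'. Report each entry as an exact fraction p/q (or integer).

x' = [1681/587, 181/587]
P' = [5256/587 1668/587; 1668/587 658/587]

x̄ = F·x = [-1, 5]
P̄ = F·P·Fᵀ + Q = [36 -30; -30 41]
y = z − H·x̄ = [18]
S = H·P̄·Hᵀ + R = [587]
K = P̄·Hᵀ·S⁻¹ = [126/587; -153/587]
x' = x̄ + K·y = [1681/587, 181/587]
P' = (I − K·H)·P̄ = [5256/587 1668/587; 1668/587 658/587]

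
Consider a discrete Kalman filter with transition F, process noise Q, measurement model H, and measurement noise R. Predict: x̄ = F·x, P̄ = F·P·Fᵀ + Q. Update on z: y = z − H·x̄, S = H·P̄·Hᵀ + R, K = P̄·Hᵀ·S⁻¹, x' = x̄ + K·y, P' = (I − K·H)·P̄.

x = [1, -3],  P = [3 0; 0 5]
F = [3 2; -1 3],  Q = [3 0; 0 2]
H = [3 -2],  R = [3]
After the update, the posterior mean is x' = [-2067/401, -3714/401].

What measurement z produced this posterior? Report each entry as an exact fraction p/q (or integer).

x̄ = F·x = [-3, -10]
P̄ = F·P·Fᵀ + Q = [50 21; 21 50]
S = H·P̄·Hᵀ + R = [401]
K = P̄·Hᵀ·S⁻¹ = [108/401; -37/401]
x' − x̄ = [-864/401, 296/401] = K·y
y = (KᵀK)⁻¹·Kᵀ·(x' − x̄) = [-8]
z = y + H·x̄ = [-8] + [11] = [3]

z = [3]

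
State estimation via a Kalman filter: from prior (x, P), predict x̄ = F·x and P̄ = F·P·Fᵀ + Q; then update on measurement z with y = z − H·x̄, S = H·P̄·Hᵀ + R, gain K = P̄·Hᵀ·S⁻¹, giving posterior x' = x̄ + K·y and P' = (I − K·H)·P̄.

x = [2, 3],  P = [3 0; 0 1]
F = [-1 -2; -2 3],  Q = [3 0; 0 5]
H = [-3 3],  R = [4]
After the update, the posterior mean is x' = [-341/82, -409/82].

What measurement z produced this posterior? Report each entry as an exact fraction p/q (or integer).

z = [-3]

x̄ = F·x = [-8, 5]
P̄ = F·P·Fᵀ + Q = [10 0; 0 26]
S = H·P̄·Hᵀ + R = [328]
K = P̄·Hᵀ·S⁻¹ = [-15/164; 39/164]
x' − x̄ = [315/82, -819/82] = K·y
y = (KᵀK)⁻¹·Kᵀ·(x' − x̄) = [-42]
z = y + H·x̄ = [-42] + [39] = [-3]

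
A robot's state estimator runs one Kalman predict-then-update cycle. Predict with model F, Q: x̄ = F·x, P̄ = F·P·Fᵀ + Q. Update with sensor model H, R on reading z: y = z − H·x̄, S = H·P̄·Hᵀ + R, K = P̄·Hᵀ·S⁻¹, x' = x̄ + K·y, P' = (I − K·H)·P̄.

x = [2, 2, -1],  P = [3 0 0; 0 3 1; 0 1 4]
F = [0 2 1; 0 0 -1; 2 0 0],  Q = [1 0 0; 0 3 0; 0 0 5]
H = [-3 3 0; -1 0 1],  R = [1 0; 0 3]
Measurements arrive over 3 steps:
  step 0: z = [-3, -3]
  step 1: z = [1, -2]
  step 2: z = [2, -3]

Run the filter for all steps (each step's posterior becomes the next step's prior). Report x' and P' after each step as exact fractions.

step 0: x' = [1197/412, 15551/8240, 4281/8240], P' = [255/103 993/412 867/412; 993/412 20231/8240 16881/8240; 867/412 16881/8240 35751/8240]
step 1: x' = [35426218/33952727, 45770871/33952727, 20545983/33952727], P' = [72793496/33952727 70317396/33952727 69099515/33952727; 70317396/33952727 71601408/33952727 66962871/33952727; 69099515/33952727 66962871/33952727 135442739/33952727]
step 2: x' = [56593149753/128106196619, 139173444923/128106196619, -201490814346/128106196619], P' = [252463060972/128106196619 243274978042/128106196619 232571167813/128106196619; 243274978042/128106196619 248271193497/128106196619 224689145140/128106196619; 232571167813/128106196619 224689145140/128106196619 475217362384/128106196619]

step 0: x̄ = F·x = [3, 1, 4]
step 0: P̄ = F·P·Fᵀ + Q = [21 -6 0; -6 7 0; 0 0 17]
step 0: y = z − H·x̄ = [3, -4]
step 0: S = H·P̄·Hᵀ + R = [361 81; 81 41]
step 0: K = P̄·Hᵀ·S⁻¹ = [-81/412 -51/412; 1113/8240 -993/8240; -1377/8240 6137/8240]
step 0: x' = x̄ + K·y = [1197/412, 15551/8240, 4281/8240]
step 0: P' = (I − K·H)·P̄ = [255/103 993/412 867/412; 993/412 20231/8240 16881/8240; 867/412 16881/8240 35751/8240]
step 1: x̄ = F·x = [35383/8240, -4281/8240, 1197/206]
step 1: P̄ = F·P·Fᵀ + Q = [192439/8240 -69513/8240 2853/206; -69513/8240 60471/8240 -867/206; 2853/206 -867/206 1535/103]
step 1: y = z − H·x̄ = [7952/515, -28977/8240]
step 1: S = H·P̄·Hᵀ + R = [220979/515 21216/515; 21216/515 111719/8240]
step 1: K = P̄·Hᵀ·S⁻¹ = [-7428300/33952727 -1231327/33952727; 3852036/33952727 -1118175/33952727; -6409932/33952727 22114408/33952727]
step 1: x' = x̄ + K·y = [35426218/33952727, 45770871/33952727, 20545983/33952727]
step 1: P' = (I − K·H)·P̄ = [72793496/33952727 70317396/33952727 69099515/33952727; 70317396/33952727 71601408/33952727 66962871/33952727; 69099515/33952727 66962871/33952727 135442739/33952727]
step 2: x̄ = F·x = [112087725/33952727, -20545983/33952727, 70852436/33952727]
step 2: P̄ = F·P·Fᵀ + Q = [723652582/33952727 -269368481/33952727 419468614/33952727; -269368481/33952727 237300920/33952727 -138199030/33952727; 419468614/33952727 -138199030/33952727 460937619/33952727]
step 2: y = z − H·x̄ = [465806578/33952727, -60622892/33952727]
step 2: S = H·P̄·Hᵀ + R = [13531166903/33952727 1306060257/33952727; 1306060257/33952727 447511154/33952727]
step 2: K = P̄·Hᵀ·S⁻¹ = [-27564248790/128106196619 -6630631053/128106196619; 14988646365/128106196619 -6195277634/128106196619; -23646068019/128106196619 80882064857/128106196619]
step 2: x' = x̄ + K·y = [56593149753/128106196619, 139173444923/128106196619, -201490814346/128106196619]
step 2: P' = (I − K·H)·P̄ = [252463060972/128106196619 243274978042/128106196619 232571167813/128106196619; 243274978042/128106196619 248271193497/128106196619 224689145140/128106196619; 232571167813/128106196619 224689145140/128106196619 475217362384/128106196619]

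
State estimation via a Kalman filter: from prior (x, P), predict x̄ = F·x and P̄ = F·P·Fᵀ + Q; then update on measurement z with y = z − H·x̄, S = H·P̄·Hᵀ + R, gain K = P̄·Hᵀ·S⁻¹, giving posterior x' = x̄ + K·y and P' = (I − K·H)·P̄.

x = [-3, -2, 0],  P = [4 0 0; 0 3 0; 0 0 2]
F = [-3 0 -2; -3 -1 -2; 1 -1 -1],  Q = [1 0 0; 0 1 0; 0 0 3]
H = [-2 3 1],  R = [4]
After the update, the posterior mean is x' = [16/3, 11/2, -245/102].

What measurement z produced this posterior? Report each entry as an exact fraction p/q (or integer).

x̄ = F·x = [9, 11, -1]
P̄ = F·P·Fᵀ + Q = [45 44 -8; 44 48 -5; -8 -5 12]
S = H·P̄·Hᵀ + R = [102]
K = P̄·Hᵀ·S⁻¹ = [1/3; 1/2; 13/102]
x' − x̄ = [-11/3, -11/2, -143/102] = K·y
y = (KᵀK)⁻¹·Kᵀ·(x' − x̄) = [-11]
z = y + H·x̄ = [-11] + [14] = [3]

z = [3]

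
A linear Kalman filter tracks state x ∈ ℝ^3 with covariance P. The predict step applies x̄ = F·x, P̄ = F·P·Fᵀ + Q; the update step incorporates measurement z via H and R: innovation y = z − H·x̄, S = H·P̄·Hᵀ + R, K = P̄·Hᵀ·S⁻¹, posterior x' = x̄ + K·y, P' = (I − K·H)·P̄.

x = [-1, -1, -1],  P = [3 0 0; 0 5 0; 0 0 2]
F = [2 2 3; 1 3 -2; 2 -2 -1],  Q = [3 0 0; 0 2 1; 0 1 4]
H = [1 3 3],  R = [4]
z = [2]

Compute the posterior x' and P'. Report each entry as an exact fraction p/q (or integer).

x̄ = F·x = [-7, -2, 1]
P̄ = F·P·Fᵀ + Q = [53 24 -14; 24 58 -19; -14 -19 38]
y = z − H·x̄ = [12]
S = H·P̄·Hᵀ + R = [639]
K = P̄·Hᵀ·S⁻¹ = [83/639; 47/213; 43/639]
x' = x̄ + K·y = [-1159/213, 46/71, 385/213]
P' = (I − K·H)·P̄ = [26978/639 1211/213 -12515/639; 1211/213 1909/71 -6068/213; -12515/639 -6068/213 22433/639]

x' = [-1159/213, 46/71, 385/213]
P' = [26978/639 1211/213 -12515/639; 1211/213 1909/71 -6068/213; -12515/639 -6068/213 22433/639]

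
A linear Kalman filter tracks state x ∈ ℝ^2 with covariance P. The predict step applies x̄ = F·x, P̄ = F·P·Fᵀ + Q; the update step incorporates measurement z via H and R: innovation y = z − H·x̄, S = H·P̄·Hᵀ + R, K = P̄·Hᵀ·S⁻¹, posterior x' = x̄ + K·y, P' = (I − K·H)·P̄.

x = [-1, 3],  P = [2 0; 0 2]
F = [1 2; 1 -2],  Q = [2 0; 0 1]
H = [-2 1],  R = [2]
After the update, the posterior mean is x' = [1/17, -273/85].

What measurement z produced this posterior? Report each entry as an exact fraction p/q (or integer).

x̄ = F·x = [5, -7]
P̄ = F·P·Fᵀ + Q = [12 -6; -6 11]
S = H·P̄·Hᵀ + R = [85]
K = P̄·Hᵀ·S⁻¹ = [-6/17; 23/85]
x' − x̄ = [-84/17, 322/85] = K·y
y = (KᵀK)⁻¹·Kᵀ·(x' − x̄) = [14]
z = y + H·x̄ = [14] + [-17] = [-3]

z = [-3]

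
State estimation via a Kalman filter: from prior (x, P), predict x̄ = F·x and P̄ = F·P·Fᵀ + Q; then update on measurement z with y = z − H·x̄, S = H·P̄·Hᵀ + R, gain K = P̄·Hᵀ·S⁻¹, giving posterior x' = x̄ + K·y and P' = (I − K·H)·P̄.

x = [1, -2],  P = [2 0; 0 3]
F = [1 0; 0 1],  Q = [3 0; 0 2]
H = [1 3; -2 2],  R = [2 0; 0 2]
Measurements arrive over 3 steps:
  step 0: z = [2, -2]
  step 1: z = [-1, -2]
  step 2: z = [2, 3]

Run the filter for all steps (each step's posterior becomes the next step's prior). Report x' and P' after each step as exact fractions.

step 0: x̄ = F·x = [1, -2]
step 0: P̄ = F·P·Fᵀ + Q = [5 0; 0 5]
step 0: y = z − H·x̄ = [7, 4]
step 0: S = H·P̄·Hᵀ + R = [52 20; 20 42]
step 0: K = P̄·Hᵀ·S⁻¹ = [205/892 -155/446; 215/892 55/446]
step 0: x' = x̄ + K·y = [1087/892, 161/892]
step 0: P' = (I − K·H)·P̄ = [335/892 25/892; 25/892 135/892]
step 1: x̄ = F·x = [1087/892, 161/892]
step 1: P̄ = F·P·Fᵀ + Q = [3011/892 25/892; 25/892 1919/892]
step 1: y = z − H·x̄ = [-1231/446, 17/223]
step 1: S = H·P̄·Hᵀ + R = [5554/223 1348/223; 1348/223 5326/223]
step 1: K = P̄·Hᵀ·S⁻¹ = [27451/124500 -10462/31125; 28799/124500 3712/31125]
step 1: x' = x̄ + K·y = [145519/249000, -111769/249000]
step 1: P' = (I − K·H)·P̄ = [90223/249000 6527/249000; 6527/249000 36223/249000]
step 2: x̄ = F·x = [145519/249000, -111769/249000]
step 2: P̄ = F·P·Fᵀ + Q = [837223/249000 6527/249000; 6527/249000 534223/249000]
step 2: y = z − H·x̄ = [171947/62250, 157697/31125]
step 2: S = H·P̄·Hᵀ + R = [772799/31125 188098/31125; 188098/31125 741446/31125]
step 2: K = P̄·Hᵀ·S⁻¹ = [3806339/17272542 -5803555/17272542; 1331479/5757514 686639/5757514]
step 2: x' = x̄ + K·y = [-35183749/69090168, 18289333/23030056]
step 2: P' = (I − K·H)·P̄ = [25023343/69090168 603041/23030056; 603041/23030056 3349597/23030056]

step 0: x' = [1087/892, 161/892], P' = [335/892 25/892; 25/892 135/892]
step 1: x' = [145519/249000, -111769/249000], P' = [90223/249000 6527/249000; 6527/249000 36223/249000]
step 2: x' = [-35183749/69090168, 18289333/23030056], P' = [25023343/69090168 603041/23030056; 603041/23030056 3349597/23030056]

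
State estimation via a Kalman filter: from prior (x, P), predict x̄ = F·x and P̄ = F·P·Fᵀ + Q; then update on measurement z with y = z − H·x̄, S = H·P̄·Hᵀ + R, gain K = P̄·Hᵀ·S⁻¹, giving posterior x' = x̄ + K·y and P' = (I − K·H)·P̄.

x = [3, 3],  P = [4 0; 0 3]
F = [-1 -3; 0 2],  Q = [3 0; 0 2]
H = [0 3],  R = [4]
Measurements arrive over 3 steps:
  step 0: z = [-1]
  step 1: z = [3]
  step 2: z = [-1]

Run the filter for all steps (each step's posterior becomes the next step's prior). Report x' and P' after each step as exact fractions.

step 0: x̄ = F·x = [-12, 6]
step 0: P̄ = F·P·Fᵀ + Q = [34 -18; -18 14]
step 0: y = z − H·x̄ = [-19]
step 0: S = H·P̄·Hᵀ + R = [130]
step 0: K = P̄·Hᵀ·S⁻¹ = [-27/65; 21/65]
step 0: x' = x̄ + K·y = [-267/65, -9/65]
step 0: P' = (I − K·H)·P̄ = [752/65 -36/65; -36/65 28/65]
step 1: x̄ = F·x = [294/65, -18/65]
step 1: P̄ = F·P·Fᵀ + Q = [983/65 -96/65; -96/65 242/65]
step 1: y = z − H·x̄ = [249/65]
step 1: S = H·P̄·Hᵀ + R = [2438/65]
step 1: K = P̄·Hᵀ·S⁻¹ = [-144/1219; 363/1219]
step 1: x' = x̄ + K·y = [4962/1219, 1053/1219]
step 1: P' = (I − K·H)·P̄ = [17797/1219 -192/1219; -192/1219 484/1219]
step 2: x̄ = F·x = [-8121/1219, 2106/1219]
step 2: P̄ = F·P·Fᵀ + Q = [24658/1219 -2520/1219; -2520/1219 4374/1219]
step 2: y = z − H·x̄ = [-7537/1219]
step 2: S = H·P̄·Hᵀ + R = [44242/1219]
step 2: K = P̄·Hᵀ·S⁻¹ = [-3780/22121; 6561/22121]
step 2: x' = x̄ + K·y = [-123999/22121, -2349/22121]
step 2: P' = (I − K·H)·P̄ = [424022/22121 -5040/22121; -5040/22121 8748/22121]

step 0: x' = [-267/65, -9/65], P' = [752/65 -36/65; -36/65 28/65]
step 1: x' = [4962/1219, 1053/1219], P' = [17797/1219 -192/1219; -192/1219 484/1219]
step 2: x' = [-123999/22121, -2349/22121], P' = [424022/22121 -5040/22121; -5040/22121 8748/22121]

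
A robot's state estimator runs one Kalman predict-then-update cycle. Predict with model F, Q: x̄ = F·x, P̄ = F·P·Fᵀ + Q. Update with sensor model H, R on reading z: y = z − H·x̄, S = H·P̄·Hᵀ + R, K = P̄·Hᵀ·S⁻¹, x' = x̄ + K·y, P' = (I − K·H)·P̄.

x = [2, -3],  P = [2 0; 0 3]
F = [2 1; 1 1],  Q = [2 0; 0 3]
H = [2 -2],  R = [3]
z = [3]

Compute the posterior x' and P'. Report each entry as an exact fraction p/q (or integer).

x' = [19/31, -29/31]
P' = [259/31 241/31; 241/31 244/31]

x̄ = F·x = [1, -1]
P̄ = F·P·Fᵀ + Q = [13 7; 7 8]
y = z − H·x̄ = [-1]
S = H·P̄·Hᵀ + R = [31]
K = P̄·Hᵀ·S⁻¹ = [12/31; -2/31]
x' = x̄ + K·y = [19/31, -29/31]
P' = (I − K·H)·P̄ = [259/31 241/31; 241/31 244/31]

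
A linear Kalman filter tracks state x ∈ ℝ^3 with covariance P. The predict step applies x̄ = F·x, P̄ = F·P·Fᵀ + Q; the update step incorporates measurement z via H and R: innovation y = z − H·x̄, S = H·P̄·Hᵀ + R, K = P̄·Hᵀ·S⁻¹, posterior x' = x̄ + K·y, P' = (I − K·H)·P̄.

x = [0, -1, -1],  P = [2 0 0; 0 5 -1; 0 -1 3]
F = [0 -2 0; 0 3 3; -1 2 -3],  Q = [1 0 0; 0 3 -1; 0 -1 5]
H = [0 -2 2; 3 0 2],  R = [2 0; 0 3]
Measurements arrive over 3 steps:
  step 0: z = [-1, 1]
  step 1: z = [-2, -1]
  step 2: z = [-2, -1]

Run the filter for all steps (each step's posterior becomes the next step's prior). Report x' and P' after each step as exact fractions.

step 0: x' = [14285/5776, -8073/2888, -9383/2888], P' = [82469/5776 -58849/2888 -59631/2888; -58849/2888 43457/1444 43383/1444; -59631/2888 43383/1444 44013/1444]
step 1: x' = [-16661408/22425267, 102862616/67275801, 8333755/14950178], P' = [42692245/14950178 -91545788/22425267 -60091917/14950178; -91545788/22425267 461235386/67275801 47226130/7475089; -60091917/14950178 47226130/7475089 46831584/7475089]
step 2: x' = [-337328498536/169277112491, 1161977458883/338554224982, 826995070597/338554224982], P' = [967363318093/338554224982 -1380431761285/338554224982 -1360567067703/338554224982; -1380431761285/338554224982 4627921077543/677108449964 1067239408620/169277112491; -1360567067703/338554224982 1067239408620/169277112491 1059455419233/169277112491]

step 0: x̄ = F·x = [2, -6, 1]
step 0: P̄ = F·P·Fᵀ + Q = [21 -24 -26; -24 57 5; -26 5 66]
step 0: y = z − H·x̄ = [-15, -7]
step 0: S = H·P̄·Hᵀ + R = [454 232; 232 144]
step 0: K = P̄·Hᵀ·S⁻¹ = [-391/1444 2961/5776; -37/722 -1005/2888; 315/722 -947/2888]
step 0: x' = x̄ + K·y = [14285/5776, -8073/2888, -9383/2888]
step 0: P' = (I − K·H)·P̄ = [82469/5776 -58849/2888 -59631/2888; -58849/2888 43457/1444 43383/1444; -59631/2888 43383/1444 44013/1444]
step 1: x̄ = F·x = [8073/1444, -6546/361, 9721/5776]
step 1: P̄ = F·P·Fᵀ + Q = [43818/361 -130260/361 27621/1444; -130260/361 393114/361 -22312/361; 27621/1444 -22312/361 63965/5776]
step 1: y = z − H·x̄ = [-120233/2888, -3213/152]
step 1: S = H·P̄·Hᵀ + R = [7070661/1444 195417/76; 195417/76 5477/4]
step 1: K = P̄·Hᵀ·S⁻¹ = [2815825/44850534 2630967/14950178; -36200216/67275801 968824/7475089; -394546/7475089 2350195/14950178]
step 1: x' = x̄ + K·y = [-16661408/22425267, 102862616/67275801, 8333755/14950178]
step 1: P' = (I − K·H)·P̄ = [42692245/14950178 -91545788/22425267 -60091917/14950178; -91545788/22425267 461235386/67275801 47226130/7475089; -60091917/14950178 47226130/7475089 46831584/7475089]
step 2: x̄ = F·x = [-205725232/67275801, 280729027/44850534, 286407527/134551602]
step 2: P̄ = F·P·Fᵀ + Q = [1912217345/67275801 -1772541112/22425267 155994748/67275801; -1772541112/22425267 1755215249/7475089 -488782885/44850534; 155994748/67275801 -488782885/44850534 1084879225/134551602]
step 2: y = z − H·x̄ = [421227952/67275801, 263492368/67275801]
step 2: S = H·P̄·Hᵀ + R = [71357453636/67275801 37944164264/67275801; 37944164264/67275801 21453478934/67275801]
step 2: K = P̄·Hᵀ·S⁻¹ = [9932346791/169277112491 60318606291/338554224982; -358963443063/677108449964 42554116875/338554224982; -7783989387/169277112491 52040157941/338554224982]
step 2: x' = x̄ + K·y = [-337328498536/169277112491, 1161977458883/338554224982, 826995070597/338554224982]
step 2: P' = (I − K·H)·P̄ = [967363318093/338554224982 -1380431761285/338554224982 -1360567067703/338554224982; -1380431761285/338554224982 4627921077543/677108449964 1067239408620/169277112491; -1360567067703/338554224982 1067239408620/169277112491 1059455419233/169277112491]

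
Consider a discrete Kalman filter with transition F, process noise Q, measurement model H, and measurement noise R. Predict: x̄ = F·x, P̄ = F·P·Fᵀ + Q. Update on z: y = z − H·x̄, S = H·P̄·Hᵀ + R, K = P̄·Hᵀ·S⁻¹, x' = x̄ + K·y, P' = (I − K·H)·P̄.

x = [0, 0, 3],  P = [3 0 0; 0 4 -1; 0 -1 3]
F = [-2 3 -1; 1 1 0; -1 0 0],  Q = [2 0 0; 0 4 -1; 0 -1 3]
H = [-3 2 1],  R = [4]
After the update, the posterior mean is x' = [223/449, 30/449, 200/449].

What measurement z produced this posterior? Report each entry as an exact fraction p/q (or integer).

z = [-1]

x̄ = F·x = [-3, 0, 0]
P̄ = F·P·Fᵀ + Q = [59 7 6; 7 11 -4; 6 -4 6]
S = H·P̄·Hᵀ + R = [449]
K = P̄·Hᵀ·S⁻¹ = [-157/449; -3/449; -20/449]
x' − x̄ = [1570/449, 30/449, 200/449] = K·y
y = (KᵀK)⁻¹·Kᵀ·(x' − x̄) = [-10]
z = y + H·x̄ = [-10] + [9] = [-1]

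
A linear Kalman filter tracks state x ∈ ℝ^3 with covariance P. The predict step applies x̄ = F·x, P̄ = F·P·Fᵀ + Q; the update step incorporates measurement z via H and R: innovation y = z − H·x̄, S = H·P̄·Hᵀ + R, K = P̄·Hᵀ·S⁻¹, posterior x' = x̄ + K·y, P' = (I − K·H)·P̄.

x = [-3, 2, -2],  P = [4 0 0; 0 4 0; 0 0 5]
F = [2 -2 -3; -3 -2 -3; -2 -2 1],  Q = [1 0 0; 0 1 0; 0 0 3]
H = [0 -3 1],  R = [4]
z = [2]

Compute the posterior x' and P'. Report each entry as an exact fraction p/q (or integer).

x' = [-3757/388, -879/776, -1225/776]
P' = [11163/194 -2591/388 -8025/388; -2591/388 3687/776 9985/776; -8025/388 9985/776 29815/776]

x̄ = F·x = [-4, 11, 0]
P̄ = F·P·Fᵀ + Q = [78 37 -15; 37 98 25; -15 25 40]
y = z − H·x̄ = [35]
S = H·P̄·Hᵀ + R = [776]
K = P̄·Hᵀ·S⁻¹ = [-63/388; -269/776; -35/776]
x' = x̄ + K·y = [-3757/388, -879/776, -1225/776]
P' = (I − K·H)·P̄ = [11163/194 -2591/388 -8025/388; -2591/388 3687/776 9985/776; -8025/388 9985/776 29815/776]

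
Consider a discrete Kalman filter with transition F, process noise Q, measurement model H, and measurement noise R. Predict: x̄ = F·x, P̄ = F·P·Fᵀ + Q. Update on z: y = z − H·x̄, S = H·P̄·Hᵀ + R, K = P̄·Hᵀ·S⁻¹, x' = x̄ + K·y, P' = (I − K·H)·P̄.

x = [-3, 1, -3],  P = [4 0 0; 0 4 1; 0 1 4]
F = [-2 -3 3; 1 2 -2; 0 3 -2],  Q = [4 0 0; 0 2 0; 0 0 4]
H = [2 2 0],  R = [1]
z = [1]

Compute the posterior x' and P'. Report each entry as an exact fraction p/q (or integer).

x' = [-42/13, 241/65, 99/13]
P' = [242/13 -236/13 -225/13; -236/13 1166/65 222/13; -225/13 222/13 392/13]

x̄ = F·x = [-6, 5, 9]
P̄ = F·P·Fᵀ + Q = [74 -44 -45; -44 30 30; -45 30 44]
y = z − H·x̄ = [3]
S = H·P̄·Hᵀ + R = [65]
K = P̄·Hᵀ·S⁻¹ = [12/13; -28/65; -6/13]
x' = x̄ + K·y = [-42/13, 241/65, 99/13]
P' = (I − K·H)·P̄ = [242/13 -236/13 -225/13; -236/13 1166/65 222/13; -225/13 222/13 392/13]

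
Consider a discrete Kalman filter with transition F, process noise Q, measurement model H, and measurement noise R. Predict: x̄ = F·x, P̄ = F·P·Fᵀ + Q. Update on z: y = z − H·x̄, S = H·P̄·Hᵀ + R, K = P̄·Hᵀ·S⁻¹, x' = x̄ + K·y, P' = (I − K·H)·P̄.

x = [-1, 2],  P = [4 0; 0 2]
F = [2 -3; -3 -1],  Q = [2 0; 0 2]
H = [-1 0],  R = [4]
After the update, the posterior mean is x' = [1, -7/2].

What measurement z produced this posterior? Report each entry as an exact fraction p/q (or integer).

z = [-2]

x̄ = F·x = [-8, 1]
P̄ = F·P·Fᵀ + Q = [36 -18; -18 40]
S = H·P̄·Hᵀ + R = [40]
K = P̄·Hᵀ·S⁻¹ = [-9/10; 9/20]
x' − x̄ = [9, -9/2] = K·y
y = (KᵀK)⁻¹·Kᵀ·(x' − x̄) = [-10]
z = y + H·x̄ = [-10] + [8] = [-2]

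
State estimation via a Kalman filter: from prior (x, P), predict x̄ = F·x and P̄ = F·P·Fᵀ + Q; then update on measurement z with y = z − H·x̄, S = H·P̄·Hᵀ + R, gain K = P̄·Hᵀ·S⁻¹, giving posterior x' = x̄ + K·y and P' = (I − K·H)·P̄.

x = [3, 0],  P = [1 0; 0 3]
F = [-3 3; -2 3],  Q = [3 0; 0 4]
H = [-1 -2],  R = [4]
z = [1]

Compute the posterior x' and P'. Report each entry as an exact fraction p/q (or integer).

x' = [-7/3, 34/63]
P' = [4 -4/3; -4/3 416/315]

x̄ = F·x = [-9, -6]
P̄ = F·P·Fᵀ + Q = [39 33; 33 35]
y = z − H·x̄ = [-20]
S = H·P̄·Hᵀ + R = [315]
K = P̄·Hᵀ·S⁻¹ = [-1/3; -103/315]
x' = x̄ + K·y = [-7/3, 34/63]
P' = (I − K·H)·P̄ = [4 -4/3; -4/3 416/315]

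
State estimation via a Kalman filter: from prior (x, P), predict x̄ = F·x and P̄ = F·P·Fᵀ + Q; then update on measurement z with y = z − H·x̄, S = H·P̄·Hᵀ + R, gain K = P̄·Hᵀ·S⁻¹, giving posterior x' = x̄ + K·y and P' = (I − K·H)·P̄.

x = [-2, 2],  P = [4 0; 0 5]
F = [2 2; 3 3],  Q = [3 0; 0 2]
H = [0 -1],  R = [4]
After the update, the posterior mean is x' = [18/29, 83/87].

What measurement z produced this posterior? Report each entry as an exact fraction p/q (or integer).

x̄ = F·x = [0, 0]
P̄ = F·P·Fᵀ + Q = [39 54; 54 83]
S = H·P̄·Hᵀ + R = [87]
K = P̄·Hᵀ·S⁻¹ = [-18/29; -83/87]
x' − x̄ = [18/29, 83/87] = K·y
y = (KᵀK)⁻¹·Kᵀ·(x' − x̄) = [-1]
z = y + H·x̄ = [-1] + [0] = [-1]

z = [-1]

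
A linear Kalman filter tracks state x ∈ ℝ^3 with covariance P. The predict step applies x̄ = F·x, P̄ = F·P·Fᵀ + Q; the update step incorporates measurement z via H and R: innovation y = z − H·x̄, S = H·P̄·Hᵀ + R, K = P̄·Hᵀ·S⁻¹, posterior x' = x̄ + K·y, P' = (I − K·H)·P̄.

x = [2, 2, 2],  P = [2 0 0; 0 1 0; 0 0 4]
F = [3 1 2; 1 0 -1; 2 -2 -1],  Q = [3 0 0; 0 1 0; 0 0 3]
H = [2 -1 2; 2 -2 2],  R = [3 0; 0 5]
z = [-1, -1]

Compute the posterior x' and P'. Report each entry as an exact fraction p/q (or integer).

x' = [7233/1693, -399/3386, -8069/1693]
P' = [12132/1693 -2595/1693 -13332/1693; -2595/1693 12617/3386 6941/1693; -13332/1693 6941/1693 18313/1693]

x̄ = F·x = [12, 0, -2]
P̄ = F·P·Fᵀ + Q = [38 -2 2; -2 7 8; 2 8 19]
y = z − H·x̄ = [-21, -21]
S = H·P̄·Hᵀ + R = [230 222; 222 229]
K = P̄·Hᵀ·S⁻¹ = [65/1693 558/1693; 1589/3386 -785/1693; 1007/1693 -784/1693]
x' = x̄ + K·y = [7233/1693, -399/3386, -8069/1693]
P' = (I − K·H)·P̄ = [12132/1693 -2595/1693 -13332/1693; -2595/1693 12617/3386 6941/1693; -13332/1693 6941/1693 18313/1693]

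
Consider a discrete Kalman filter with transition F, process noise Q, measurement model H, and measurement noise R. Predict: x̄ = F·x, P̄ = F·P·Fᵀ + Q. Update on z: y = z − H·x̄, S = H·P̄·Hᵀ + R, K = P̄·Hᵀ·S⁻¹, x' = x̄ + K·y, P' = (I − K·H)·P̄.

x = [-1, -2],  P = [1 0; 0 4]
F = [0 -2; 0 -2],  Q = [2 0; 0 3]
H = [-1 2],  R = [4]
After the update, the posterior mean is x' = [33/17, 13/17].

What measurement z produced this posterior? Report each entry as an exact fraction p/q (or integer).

x̄ = F·x = [4, 4]
P̄ = F·P·Fᵀ + Q = [18 16; 16 19]
S = H·P̄·Hᵀ + R = [34]
K = P̄·Hᵀ·S⁻¹ = [7/17; 11/17]
x' − x̄ = [-35/17, -55/17] = K·y
y = (KᵀK)⁻¹·Kᵀ·(x' − x̄) = [-5]
z = y + H·x̄ = [-5] + [4] = [-1]

z = [-1]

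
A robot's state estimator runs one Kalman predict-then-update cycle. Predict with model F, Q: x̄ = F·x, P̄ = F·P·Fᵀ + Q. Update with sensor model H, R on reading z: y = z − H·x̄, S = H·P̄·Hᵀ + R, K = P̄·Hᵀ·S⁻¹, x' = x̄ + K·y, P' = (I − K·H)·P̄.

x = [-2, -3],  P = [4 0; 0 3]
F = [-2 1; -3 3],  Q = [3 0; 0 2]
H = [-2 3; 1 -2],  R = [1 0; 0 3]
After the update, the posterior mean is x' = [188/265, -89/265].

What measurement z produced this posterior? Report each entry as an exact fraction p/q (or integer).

z = [-2, 3]

x̄ = F·x = [1, -3]
P̄ = F·P·Fᵀ + Q = [22 33; 33 65]
S = H·P̄·Hᵀ + R = [278 -203; -203 153]
K = P̄·Hᵀ·S⁻¹ = [-517/1325 -1067/1325; 46/1325 -779/1325]
x' − x̄ = [-77/265, 706/265] = K·y
y = (KᵀK)⁻¹·Kᵀ·(x' − x̄) = [9, -4]
z = y + H·x̄ = [9, -4] + [-11, 7] = [-2, 3]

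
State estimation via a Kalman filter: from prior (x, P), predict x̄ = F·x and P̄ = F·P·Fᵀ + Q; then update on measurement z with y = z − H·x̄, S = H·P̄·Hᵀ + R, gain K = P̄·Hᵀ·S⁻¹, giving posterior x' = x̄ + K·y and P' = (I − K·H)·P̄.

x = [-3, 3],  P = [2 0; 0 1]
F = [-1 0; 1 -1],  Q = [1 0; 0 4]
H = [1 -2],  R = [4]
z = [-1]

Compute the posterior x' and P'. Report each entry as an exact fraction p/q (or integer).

x̄ = F·x = [3, -6]
P̄ = F·P·Fᵀ + Q = [3 -2; -2 7]
y = z − H·x̄ = [-16]
S = H·P̄·Hᵀ + R = [43]
K = P̄·Hᵀ·S⁻¹ = [7/43; -16/43]
x' = x̄ + K·y = [17/43, -2/43]
P' = (I − K·H)·P̄ = [80/43 26/43; 26/43 45/43]

x' = [17/43, -2/43]
P' = [80/43 26/43; 26/43 45/43]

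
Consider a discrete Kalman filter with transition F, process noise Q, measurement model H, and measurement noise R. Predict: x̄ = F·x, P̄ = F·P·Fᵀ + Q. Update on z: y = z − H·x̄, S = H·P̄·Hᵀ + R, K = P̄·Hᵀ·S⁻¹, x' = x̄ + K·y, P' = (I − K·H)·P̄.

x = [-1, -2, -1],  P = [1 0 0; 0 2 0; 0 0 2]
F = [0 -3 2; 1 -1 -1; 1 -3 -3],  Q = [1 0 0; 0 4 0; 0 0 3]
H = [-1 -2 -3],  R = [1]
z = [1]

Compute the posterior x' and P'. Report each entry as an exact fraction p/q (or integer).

x' = [293/208, -233/208, -1/26]
P' = [14447/624 -1643/624 -463/78; -1643/624 2135/624 -107/78; -463/78 -107/78 116/39]

x̄ = F·x = [4, 2, 8]
P̄ = F·P·Fᵀ + Q = [27 2 6; 2 9 13; 6 13 40]
y = z − H·x̄ = [33]
S = H·P̄·Hᵀ + R = [624]
K = P̄·Hᵀ·S⁻¹ = [-49/624; -59/624; -19/78]
x' = x̄ + K·y = [293/208, -233/208, -1/26]
P' = (I − K·H)·P̄ = [14447/624 -1643/624 -463/78; -1643/624 2135/624 -107/78; -463/78 -107/78 116/39]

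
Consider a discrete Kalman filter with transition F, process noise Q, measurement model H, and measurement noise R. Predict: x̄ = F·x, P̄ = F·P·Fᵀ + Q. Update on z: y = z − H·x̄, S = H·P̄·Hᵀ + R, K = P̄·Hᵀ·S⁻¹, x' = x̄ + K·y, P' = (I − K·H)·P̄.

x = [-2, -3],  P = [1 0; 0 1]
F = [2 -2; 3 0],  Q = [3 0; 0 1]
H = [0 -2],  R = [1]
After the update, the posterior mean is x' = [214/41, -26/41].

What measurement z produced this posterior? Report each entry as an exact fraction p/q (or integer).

x̄ = F·x = [2, -6]
P̄ = F·P·Fᵀ + Q = [11 6; 6 10]
S = H·P̄·Hᵀ + R = [41]
K = P̄·Hᵀ·S⁻¹ = [-12/41; -20/41]
x' − x̄ = [132/41, 220/41] = K·y
y = (KᵀK)⁻¹·Kᵀ·(x' − x̄) = [-11]
z = y + H·x̄ = [-11] + [12] = [1]

z = [1]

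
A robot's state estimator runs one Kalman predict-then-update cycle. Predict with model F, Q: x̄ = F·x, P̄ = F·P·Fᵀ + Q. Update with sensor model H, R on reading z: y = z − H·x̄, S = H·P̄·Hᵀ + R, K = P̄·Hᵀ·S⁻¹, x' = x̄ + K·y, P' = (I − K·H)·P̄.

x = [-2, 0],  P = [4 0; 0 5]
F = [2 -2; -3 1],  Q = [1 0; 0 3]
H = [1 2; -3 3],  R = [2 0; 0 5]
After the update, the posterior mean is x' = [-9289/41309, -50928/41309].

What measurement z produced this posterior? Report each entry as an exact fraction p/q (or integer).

x̄ = F·x = [-4, 6]
P̄ = F·P·Fᵀ + Q = [37 -34; -34 44]
S = H·P̄·Hᵀ + R = [79 255; 255 1346]
K = P̄·Hᵀ·S⁻¹ = [12589/41309 -8922/41309; 13014/41309 4716/41309]
x' − x̄ = [155947/41309, -298782/41309] = K·y
y = (KᵀK)⁻¹·Kᵀ·(x' − x̄) = [-11, -33]
z = y + H·x̄ = [-11, -33] + [8, 30] = [-3, -3]

z = [-3, -3]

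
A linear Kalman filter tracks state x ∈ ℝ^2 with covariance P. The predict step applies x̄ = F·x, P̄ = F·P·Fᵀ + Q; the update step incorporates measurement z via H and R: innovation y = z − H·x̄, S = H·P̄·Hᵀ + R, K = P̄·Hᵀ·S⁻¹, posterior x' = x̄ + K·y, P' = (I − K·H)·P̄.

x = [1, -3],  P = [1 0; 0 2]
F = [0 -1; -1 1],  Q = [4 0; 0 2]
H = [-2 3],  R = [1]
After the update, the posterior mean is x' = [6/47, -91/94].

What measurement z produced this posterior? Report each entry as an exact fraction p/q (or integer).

x̄ = F·x = [3, -4]
P̄ = F·P·Fᵀ + Q = [6 -2; -2 5]
S = H·P̄·Hᵀ + R = [94]
K = P̄·Hᵀ·S⁻¹ = [-9/47; 19/94]
x' − x̄ = [-135/47, 285/94] = K·y
y = (KᵀK)⁻¹·Kᵀ·(x' − x̄) = [15]
z = y + H·x̄ = [15] + [-18] = [-3]

z = [-3]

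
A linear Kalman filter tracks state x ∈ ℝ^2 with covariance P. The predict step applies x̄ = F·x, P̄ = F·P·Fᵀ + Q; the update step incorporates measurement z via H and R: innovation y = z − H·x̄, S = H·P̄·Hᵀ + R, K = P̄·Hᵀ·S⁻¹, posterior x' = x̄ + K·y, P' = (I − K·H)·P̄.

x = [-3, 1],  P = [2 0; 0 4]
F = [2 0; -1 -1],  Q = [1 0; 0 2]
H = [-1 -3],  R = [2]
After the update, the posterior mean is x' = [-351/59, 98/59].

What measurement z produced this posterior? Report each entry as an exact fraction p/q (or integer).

z = [1]

x̄ = F·x = [-6, 2]
P̄ = F·P·Fᵀ + Q = [9 -4; -4 8]
S = H·P̄·Hᵀ + R = [59]
K = P̄·Hᵀ·S⁻¹ = [3/59; -20/59]
x' − x̄ = [3/59, -20/59] = K·y
y = (KᵀK)⁻¹·Kᵀ·(x' − x̄) = [1]
z = y + H·x̄ = [1] + [0] = [1]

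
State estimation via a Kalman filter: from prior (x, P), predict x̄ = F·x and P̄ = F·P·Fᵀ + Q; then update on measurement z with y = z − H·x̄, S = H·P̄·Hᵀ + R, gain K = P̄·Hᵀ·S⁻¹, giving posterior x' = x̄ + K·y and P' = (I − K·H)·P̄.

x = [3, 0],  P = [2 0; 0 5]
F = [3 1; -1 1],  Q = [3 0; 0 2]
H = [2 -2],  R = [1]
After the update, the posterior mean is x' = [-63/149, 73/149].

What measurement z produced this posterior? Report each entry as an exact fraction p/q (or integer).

x̄ = F·x = [9, -3]
P̄ = F·P·Fᵀ + Q = [26 -1; -1 9]
S = H·P̄·Hᵀ + R = [149]
K = P̄·Hᵀ·S⁻¹ = [54/149; -20/149]
x' − x̄ = [-1404/149, 520/149] = K·y
y = (KᵀK)⁻¹·Kᵀ·(x' − x̄) = [-26]
z = y + H·x̄ = [-26] + [24] = [-2]

z = [-2]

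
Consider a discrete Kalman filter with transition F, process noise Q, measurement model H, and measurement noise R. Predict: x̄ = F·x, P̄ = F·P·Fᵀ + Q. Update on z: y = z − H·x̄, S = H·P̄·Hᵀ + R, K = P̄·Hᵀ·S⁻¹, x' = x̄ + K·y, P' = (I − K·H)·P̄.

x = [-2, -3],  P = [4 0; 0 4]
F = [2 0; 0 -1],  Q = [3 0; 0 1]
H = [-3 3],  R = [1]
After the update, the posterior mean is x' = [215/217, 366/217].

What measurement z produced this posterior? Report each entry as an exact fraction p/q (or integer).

x̄ = F·x = [-4, 3]
P̄ = F·P·Fᵀ + Q = [19 0; 0 5]
S = H·P̄·Hᵀ + R = [217]
K = P̄·Hᵀ·S⁻¹ = [-57/217; 15/217]
x' − x̄ = [1083/217, -285/217] = K·y
y = (KᵀK)⁻¹·Kᵀ·(x' − x̄) = [-19]
z = y + H·x̄ = [-19] + [21] = [2]

z = [2]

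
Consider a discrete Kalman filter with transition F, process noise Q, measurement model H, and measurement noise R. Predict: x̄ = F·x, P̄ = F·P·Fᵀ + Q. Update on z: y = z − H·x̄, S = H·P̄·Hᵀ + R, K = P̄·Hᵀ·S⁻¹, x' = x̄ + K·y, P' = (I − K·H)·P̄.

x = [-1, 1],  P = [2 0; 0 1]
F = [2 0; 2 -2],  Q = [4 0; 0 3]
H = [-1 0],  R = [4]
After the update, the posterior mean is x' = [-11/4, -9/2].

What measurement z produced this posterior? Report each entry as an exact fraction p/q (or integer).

x̄ = F·x = [-2, -4]
P̄ = F·P·Fᵀ + Q = [12 8; 8 15]
S = H·P̄·Hᵀ + R = [16]
K = P̄·Hᵀ·S⁻¹ = [-3/4; -1/2]
x' − x̄ = [-3/4, -1/2] = K·y
y = (KᵀK)⁻¹·Kᵀ·(x' − x̄) = [1]
z = y + H·x̄ = [1] + [2] = [3]

z = [3]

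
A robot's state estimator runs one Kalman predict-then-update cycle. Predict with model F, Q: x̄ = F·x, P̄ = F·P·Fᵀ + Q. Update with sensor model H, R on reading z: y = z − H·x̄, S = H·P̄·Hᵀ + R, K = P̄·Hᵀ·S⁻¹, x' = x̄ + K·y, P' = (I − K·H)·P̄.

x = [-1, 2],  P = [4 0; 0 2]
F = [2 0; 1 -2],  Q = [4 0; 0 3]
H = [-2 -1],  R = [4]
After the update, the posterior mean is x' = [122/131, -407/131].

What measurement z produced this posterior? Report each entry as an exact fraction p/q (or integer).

z = [1]

x̄ = F·x = [-2, -5]
P̄ = F·P·Fᵀ + Q = [20 8; 8 15]
S = H·P̄·Hᵀ + R = [131]
K = P̄·Hᵀ·S⁻¹ = [-48/131; -31/131]
x' − x̄ = [384/131, 248/131] = K·y
y = (KᵀK)⁻¹·Kᵀ·(x' − x̄) = [-8]
z = y + H·x̄ = [-8] + [9] = [1]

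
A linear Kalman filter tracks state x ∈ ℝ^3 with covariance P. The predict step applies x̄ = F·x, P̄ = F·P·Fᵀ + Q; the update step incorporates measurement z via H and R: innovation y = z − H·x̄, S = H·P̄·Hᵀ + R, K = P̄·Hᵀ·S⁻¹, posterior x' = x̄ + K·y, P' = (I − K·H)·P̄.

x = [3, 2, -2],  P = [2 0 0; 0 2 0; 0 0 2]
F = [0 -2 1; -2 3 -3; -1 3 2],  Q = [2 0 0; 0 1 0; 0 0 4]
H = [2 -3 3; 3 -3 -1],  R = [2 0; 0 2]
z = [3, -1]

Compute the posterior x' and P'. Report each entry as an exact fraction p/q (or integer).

x̄ = F·x = [-6, 6, -1]
P̄ = F·P·Fᵀ + Q = [12 -18 -8; -18 45 10; -8 10 32]
y = z − H·x̄ = [36, 34]
S = H·P̄·Hᵀ + R = [683 535; 535 979]
K = P̄·Hᵀ·S⁻¹ = [109/95608 9511/95608; -15787/191216 -30241/191216; 5935/23902 -5343/23902]
x' = x̄ + K·y = [-123175/47804, -224615/95608, 4048/11951]
P' = (I − K·H)·P̄ = [52333/23902 93557/47804 5954/11951; 93557/47804 180397/95608 6299/11951; 5954/11951 6299/11951 4308/11951]

x' = [-123175/47804, -224615/95608, 4048/11951]
P' = [52333/23902 93557/47804 5954/11951; 93557/47804 180397/95608 6299/11951; 5954/11951 6299/11951 4308/11951]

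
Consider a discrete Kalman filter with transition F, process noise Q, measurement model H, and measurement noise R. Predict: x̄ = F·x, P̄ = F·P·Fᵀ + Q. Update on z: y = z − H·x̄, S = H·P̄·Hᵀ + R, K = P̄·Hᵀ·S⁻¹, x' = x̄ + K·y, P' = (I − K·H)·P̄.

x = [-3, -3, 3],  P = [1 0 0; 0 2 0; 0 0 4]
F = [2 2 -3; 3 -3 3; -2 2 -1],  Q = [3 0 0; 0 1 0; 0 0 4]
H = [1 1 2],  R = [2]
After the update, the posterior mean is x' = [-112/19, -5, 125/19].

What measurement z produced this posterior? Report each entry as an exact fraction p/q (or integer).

z = [3]

x̄ = F·x = [-21, 9, -3]
P̄ = F·P·Fᵀ + Q = [51 -42 16; -42 64 -30; 16 -30 20]
S = H·P̄·Hᵀ + R = [57]
K = P̄·Hᵀ·S⁻¹ = [41/57; -2/3; 26/57]
x' − x̄ = [287/19, -14, 182/19] = K·y
y = (KᵀK)⁻¹·Kᵀ·(x' − x̄) = [21]
z = y + H·x̄ = [21] + [-18] = [3]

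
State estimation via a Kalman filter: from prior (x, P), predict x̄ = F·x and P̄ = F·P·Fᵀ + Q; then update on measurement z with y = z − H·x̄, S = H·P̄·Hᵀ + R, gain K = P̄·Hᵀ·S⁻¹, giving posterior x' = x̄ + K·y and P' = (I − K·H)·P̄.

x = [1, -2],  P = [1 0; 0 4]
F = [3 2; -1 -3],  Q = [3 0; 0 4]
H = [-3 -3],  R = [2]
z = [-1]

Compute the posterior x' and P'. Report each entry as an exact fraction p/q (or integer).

x̄ = F·x = [-1, 5]
P̄ = F·P·Fᵀ + Q = [28 -27; -27 41]
y = z − H·x̄ = [11]
S = H·P̄·Hᵀ + R = [137]
K = P̄·Hᵀ·S⁻¹ = [-3/137; -42/137]
x' = x̄ + K·y = [-170/137, 223/137]
P' = (I − K·H)·P̄ = [3827/137 -3825/137; -3825/137 3853/137]

x' = [-170/137, 223/137]
P' = [3827/137 -3825/137; -3825/137 3853/137]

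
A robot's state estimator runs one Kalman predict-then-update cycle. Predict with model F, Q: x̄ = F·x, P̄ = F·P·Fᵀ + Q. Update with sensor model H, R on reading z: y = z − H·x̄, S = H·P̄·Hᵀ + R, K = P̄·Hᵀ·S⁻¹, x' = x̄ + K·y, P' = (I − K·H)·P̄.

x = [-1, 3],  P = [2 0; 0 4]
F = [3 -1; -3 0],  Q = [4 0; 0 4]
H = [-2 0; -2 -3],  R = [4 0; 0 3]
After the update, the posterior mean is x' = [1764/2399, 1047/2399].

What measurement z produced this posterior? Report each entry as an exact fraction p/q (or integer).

x̄ = F·x = [-6, 3]
P̄ = F·P·Fᵀ + Q = [26 -18; -18 22]
S = H·P̄·Hᵀ + R = [108 -4; -4 89]
K = P̄·Hᵀ·S⁻¹ = [-1155/2399 2/2399; 771/2399 -774/2399]
x' − x̄ = [16158/2399, -6150/2399] = K·y
y = (KᵀK)⁻¹·Kᵀ·(x' − x̄) = [-14, -6]
z = y + H·x̄ = [-14, -6] + [12, 3] = [-2, -3]

z = [-2, -3]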